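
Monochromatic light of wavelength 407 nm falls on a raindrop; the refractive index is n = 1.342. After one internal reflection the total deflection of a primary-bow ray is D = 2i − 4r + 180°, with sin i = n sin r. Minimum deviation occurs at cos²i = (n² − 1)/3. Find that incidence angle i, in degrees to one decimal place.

58.9°

cos²i = (1.342² − 1)/3 = (1.80096 − 1)/3 = 0.26699.
cos i = 0.51671, so i = 58.888°.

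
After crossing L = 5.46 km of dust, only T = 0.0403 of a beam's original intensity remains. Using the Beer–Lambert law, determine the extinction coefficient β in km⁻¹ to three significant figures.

Beer–Lambert: T = exp(−βL) ⇒ β = −ln(T)/L = −ln(0.0403)/5.46 = 3.2114/5.46 = 0.5882 km⁻¹.

0.588 km⁻¹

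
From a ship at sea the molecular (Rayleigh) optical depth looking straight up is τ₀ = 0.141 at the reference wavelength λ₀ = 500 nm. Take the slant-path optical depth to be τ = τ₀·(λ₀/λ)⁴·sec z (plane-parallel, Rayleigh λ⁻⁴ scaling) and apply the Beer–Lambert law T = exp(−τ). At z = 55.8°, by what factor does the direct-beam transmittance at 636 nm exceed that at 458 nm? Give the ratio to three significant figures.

1.30

Airmass: sec 55.8° = 1.7791.
τ(636 nm) = 0.141 × (500/636)⁴ × 1.7791 = 0.141 × 0.3820 × 1.7791 = 0.0958.
τ(458 nm) = 0.141 × (500/458)⁴ × 1.7791 = 0.141 × 1.4204 × 1.7791 = 0.3563.
T(636)/T(458) = exp(τ_B − τ_A) = exp(0.2605) = 1.2976.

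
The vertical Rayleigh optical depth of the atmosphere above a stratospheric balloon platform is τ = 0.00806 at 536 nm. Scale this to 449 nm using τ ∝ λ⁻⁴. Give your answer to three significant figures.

τ(449 nm) = τ(536 nm) × (536/449)⁴ = 0.00806 × (1.1938)⁴ = 0.00806 × 2.0308 = 0.0164.

0.0164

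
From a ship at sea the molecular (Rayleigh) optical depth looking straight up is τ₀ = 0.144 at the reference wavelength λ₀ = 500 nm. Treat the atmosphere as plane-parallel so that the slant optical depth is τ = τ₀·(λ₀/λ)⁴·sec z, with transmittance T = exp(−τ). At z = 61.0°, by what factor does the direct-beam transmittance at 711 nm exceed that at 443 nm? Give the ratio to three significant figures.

1.51

Airmass: sec 61.0° = 2.0627.
τ(711 nm) = 0.144 × (500/711)⁴ × 2.0627 = 0.144 × 0.2446 × 2.0627 = 0.0726.
τ(443 nm) = 0.144 × (500/443)⁴ × 2.0627 = 0.144 × 1.6228 × 2.0627 = 0.4820.
T(711)/T(443) = exp(τ_B − τ_A) = exp(0.4094) = 1.5059.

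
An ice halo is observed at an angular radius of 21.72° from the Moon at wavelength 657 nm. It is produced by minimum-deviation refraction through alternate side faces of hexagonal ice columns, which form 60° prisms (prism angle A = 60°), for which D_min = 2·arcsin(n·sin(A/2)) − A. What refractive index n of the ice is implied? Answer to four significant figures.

Rearranging: n = sin((D_min + A)/2) / sin(A/2).
(D_min + A)/2 = (21.72° + 60°)/2 = 40.860°.
n = sin 40.860° / sin 30° = 0.6542 / 0.5000 = 1.3084.

1.308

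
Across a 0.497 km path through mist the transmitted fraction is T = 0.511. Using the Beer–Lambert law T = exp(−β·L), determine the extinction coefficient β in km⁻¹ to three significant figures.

Beer–Lambert: T = exp(−βL) ⇒ β = −ln(T)/L = −ln(0.511)/0.497 = 0.6714/0.497 = 1.351 km⁻¹.

1.35 km⁻¹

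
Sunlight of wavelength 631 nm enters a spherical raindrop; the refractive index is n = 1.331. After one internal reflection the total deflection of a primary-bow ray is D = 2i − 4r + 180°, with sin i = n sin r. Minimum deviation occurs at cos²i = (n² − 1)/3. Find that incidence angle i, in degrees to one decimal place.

cos²i = (1.331² − 1)/3 = (1.77156 − 1)/3 = 0.25719.
cos i = 0.50714, so i = 59.527°.

59.5°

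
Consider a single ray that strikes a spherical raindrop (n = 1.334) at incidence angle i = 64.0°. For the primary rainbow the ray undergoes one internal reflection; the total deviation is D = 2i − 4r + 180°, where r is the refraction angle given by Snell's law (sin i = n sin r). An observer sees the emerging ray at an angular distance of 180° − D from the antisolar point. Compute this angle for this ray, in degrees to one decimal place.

41.4°

sin r = sin 64.0° / 1.334 = 0.8988/1.334 = 0.6738; r = 42.36°.
D = 2·64.0° − 4·42.36° + 180° = 128.00° − 169.43° + 180° = 138.57°.
Angle from antisolar point = 180° − D = 41.43°.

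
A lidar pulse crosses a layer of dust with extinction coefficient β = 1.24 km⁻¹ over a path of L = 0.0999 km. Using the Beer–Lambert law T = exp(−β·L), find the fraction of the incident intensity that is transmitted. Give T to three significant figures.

τ = β·L = 1.24 × 0.0999 = 0.1239.
T = exp(−0.1239) = 0.8835.

0.883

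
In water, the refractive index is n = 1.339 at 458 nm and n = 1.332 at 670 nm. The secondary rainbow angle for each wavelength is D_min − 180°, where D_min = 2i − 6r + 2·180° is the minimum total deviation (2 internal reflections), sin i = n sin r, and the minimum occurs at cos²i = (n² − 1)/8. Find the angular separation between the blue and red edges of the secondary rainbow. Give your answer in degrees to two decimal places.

At 458 nm (n = 1.339): cos²i = 0.09912 → i = 71.650°, r = 45.141°, D_min = 232.451°, rainbow angle = 52.451°.
At 670 nm (n = 1.332): cos²i = 0.09678 → i = 71.875°, r = 45.520°, D_min = 230.628°, rainbow angle = 50.628°.
Angular width = |52.451° − 50.628°| = 1.823°.

1.82°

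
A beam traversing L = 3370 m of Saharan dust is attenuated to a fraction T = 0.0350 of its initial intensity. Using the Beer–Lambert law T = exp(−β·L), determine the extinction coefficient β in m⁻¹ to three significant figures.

Beer–Lambert: T = exp(−βL) ⇒ β = −ln(T)/L = −ln(0.0350)/3370 = 3.3524/3370 = 0.0009948 m⁻¹.

0.000995 m⁻¹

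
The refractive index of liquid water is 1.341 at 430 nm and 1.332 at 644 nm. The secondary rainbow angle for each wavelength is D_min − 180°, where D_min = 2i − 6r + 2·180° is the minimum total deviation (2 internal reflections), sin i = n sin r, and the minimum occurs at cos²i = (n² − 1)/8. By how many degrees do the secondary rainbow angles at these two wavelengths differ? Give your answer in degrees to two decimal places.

At 430 nm (n = 1.341): cos²i = 0.09979 → i = 71.586°, r = 45.034°, D_min = 232.966°, rainbow angle = 52.966°.
At 644 nm (n = 1.332): cos²i = 0.09678 → i = 71.875°, r = 45.520°, D_min = 230.628°, rainbow angle = 50.628°.
Angular width = |52.966° − 50.628°| = 2.337°.

2.34°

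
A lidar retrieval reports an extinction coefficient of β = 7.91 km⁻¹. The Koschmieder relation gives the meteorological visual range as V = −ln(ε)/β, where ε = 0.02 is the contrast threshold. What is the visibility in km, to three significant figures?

0.495 km

V = −ln(0.02) / 7.91 = 3.912 / 7.91 = 0.4946 km.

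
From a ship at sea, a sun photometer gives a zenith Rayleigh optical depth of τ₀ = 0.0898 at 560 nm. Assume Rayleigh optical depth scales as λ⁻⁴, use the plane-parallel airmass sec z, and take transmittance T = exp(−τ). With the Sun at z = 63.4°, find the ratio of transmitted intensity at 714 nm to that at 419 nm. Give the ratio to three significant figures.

Airmass: sec 63.4° = 2.2333.
τ(714 nm) = 0.0898 × (560/714)⁴ × 2.2333 = 0.0898 × 0.3784 × 2.2333 = 0.0759.
τ(419 nm) = 0.0898 × (560/419)⁴ × 2.2333 = 0.0898 × 3.1908 × 2.2333 = 0.6399.
T(714)/T(419) = exp(τ_B − τ_A) = exp(0.5640) = 1.7577.

1.76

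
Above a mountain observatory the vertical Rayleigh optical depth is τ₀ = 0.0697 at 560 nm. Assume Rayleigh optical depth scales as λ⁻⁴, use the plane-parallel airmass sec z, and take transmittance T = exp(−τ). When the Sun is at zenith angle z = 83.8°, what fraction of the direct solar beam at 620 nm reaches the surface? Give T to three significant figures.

0.651

sec 83.8° = 9.2593.
τ = 0.0697 × (560/620)⁴ × 9.2593 = 0.0697 × 0.6656 × 9.2593 = 0.4295.
T = exp(−0.4295) = 0.6508.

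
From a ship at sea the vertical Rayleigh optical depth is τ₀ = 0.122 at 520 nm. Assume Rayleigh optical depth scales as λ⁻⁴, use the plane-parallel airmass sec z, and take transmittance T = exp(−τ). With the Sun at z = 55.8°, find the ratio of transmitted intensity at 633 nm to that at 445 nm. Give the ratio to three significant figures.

1.36

Airmass: sec 55.8° = 1.7791.
τ(633 nm) = 0.122 × (520/633)⁴ × 1.7791 = 0.122 × 0.4554 × 1.7791 = 0.0988.
τ(445 nm) = 0.122 × (520/445)⁴ × 1.7791 = 0.122 × 1.8645 × 1.7791 = 0.4047.
T(633)/T(445) = exp(τ_B − τ_A) = exp(0.3059) = 1.3578.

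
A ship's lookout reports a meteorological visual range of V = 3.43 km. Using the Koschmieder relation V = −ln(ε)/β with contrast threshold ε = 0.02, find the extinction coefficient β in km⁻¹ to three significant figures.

1.14 km⁻¹

β = −ln(0.02) / V = 3.912 / 3.43 = 1.1405 km⁻¹.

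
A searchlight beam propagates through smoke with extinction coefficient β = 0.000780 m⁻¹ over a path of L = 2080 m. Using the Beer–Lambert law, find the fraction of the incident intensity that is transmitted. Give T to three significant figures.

τ = β·L = 0.000780 × 2080 = 1.6224.
T = exp(−1.6224) = 0.1974.

0.197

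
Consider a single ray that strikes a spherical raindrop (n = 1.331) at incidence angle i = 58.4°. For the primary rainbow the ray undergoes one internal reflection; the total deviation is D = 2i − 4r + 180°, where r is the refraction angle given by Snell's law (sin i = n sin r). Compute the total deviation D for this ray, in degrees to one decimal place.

sin r = sin 58.4° / 1.331 = 0.8517/1.331 = 0.6399; r = 39.79°.
D = 2·58.4° − 4·39.79° + 180° = 116.80° − 159.14° + 180° = 137.66°.

137.7°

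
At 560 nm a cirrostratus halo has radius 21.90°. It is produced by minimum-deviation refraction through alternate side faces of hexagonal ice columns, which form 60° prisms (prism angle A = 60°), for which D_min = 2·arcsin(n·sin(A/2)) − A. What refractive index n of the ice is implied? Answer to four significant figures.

Rearranging: n = sin((D_min + A)/2) / sin(A/2).
(D_min + A)/2 = (21.90° + 60°)/2 = 40.950°.
n = sin 40.950° / sin 30° = 0.6554 / 0.5000 = 1.3108.

1.311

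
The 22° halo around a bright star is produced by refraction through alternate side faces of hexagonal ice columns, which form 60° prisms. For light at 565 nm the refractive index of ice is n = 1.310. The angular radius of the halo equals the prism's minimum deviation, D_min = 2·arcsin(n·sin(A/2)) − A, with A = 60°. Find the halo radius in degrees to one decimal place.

n·sin(A/2) = 1.310 × sin 30° = 1.310 × 0.5000 = 0.6550.
D_min = 2·arcsin(0.6550) − 60° = 2 × 40.920° − 60° = 21.839°.

21.8°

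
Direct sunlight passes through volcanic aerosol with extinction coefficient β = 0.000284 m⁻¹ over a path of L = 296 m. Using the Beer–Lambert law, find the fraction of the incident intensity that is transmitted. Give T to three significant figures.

0.919

τ = β·L = 0.000284 × 296 = 0.0841.
T = exp(−0.0841) = 0.9194.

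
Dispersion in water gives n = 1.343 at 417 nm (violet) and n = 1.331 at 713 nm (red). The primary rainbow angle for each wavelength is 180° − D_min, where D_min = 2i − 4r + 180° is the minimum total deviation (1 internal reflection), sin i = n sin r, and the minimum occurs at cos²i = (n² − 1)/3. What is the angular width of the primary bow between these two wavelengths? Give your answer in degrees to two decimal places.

At 417 nm (n = 1.343): cos²i = 0.26788 → i = 58.830°, r = 39.577°, D_min = 139.354°, rainbow angle = 40.646°.
At 713 nm (n = 1.331): cos²i = 0.25719 → i = 59.527°, r = 40.356°, D_min = 137.630°, rainbow angle = 42.370°.
Angular width = |40.646° − 42.370°| = 1.724°.

1.72°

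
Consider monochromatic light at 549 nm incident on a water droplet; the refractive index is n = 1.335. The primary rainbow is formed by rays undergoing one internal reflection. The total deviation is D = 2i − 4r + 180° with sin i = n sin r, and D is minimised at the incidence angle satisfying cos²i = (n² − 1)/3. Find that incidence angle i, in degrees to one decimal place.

59.3°

cos²i = (1.335² − 1)/3 = (1.78222 − 1)/3 = 0.26074.
cos i = 0.51063, so i = 59.294°.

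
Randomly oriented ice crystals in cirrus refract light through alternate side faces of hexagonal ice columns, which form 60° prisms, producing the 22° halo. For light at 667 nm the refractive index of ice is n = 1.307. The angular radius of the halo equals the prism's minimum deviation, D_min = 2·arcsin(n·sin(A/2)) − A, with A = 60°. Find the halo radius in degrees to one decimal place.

n·sin(A/2) = 1.307 × sin 30° = 1.307 × 0.5000 = 0.6535.
D_min = 2·arcsin(0.6535) − 60° = 2 × 40.806° − 60° = 21.612°.

21.6°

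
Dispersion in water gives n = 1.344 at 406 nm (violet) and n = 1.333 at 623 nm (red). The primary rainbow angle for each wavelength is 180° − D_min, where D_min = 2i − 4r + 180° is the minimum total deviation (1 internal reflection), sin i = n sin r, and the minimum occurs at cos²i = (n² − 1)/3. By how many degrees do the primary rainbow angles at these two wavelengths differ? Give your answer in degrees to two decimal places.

At 406 nm (n = 1.344): cos²i = 0.26878 → i = 58.772°, r = 39.512°, D_min = 139.495°, rainbow angle = 40.505°.
At 623 nm (n = 1.333): cos²i = 0.25896 → i = 59.410°, r = 40.225°, D_min = 137.922°, rainbow angle = 42.078°.
Angular width = |40.505° − 42.078°| = 1.573°.

1.57°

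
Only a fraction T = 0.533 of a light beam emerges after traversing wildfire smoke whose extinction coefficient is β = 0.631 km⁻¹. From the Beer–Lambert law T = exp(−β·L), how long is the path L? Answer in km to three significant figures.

Beer–Lambert: T = exp(−βL) ⇒ L = −ln(T)/β = −ln(0.533)/0.631 = 0.6292/0.631 = 0.9972 km.

0.997 km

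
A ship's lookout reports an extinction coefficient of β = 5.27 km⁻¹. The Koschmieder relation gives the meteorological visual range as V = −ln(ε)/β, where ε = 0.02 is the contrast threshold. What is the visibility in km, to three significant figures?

0.742 km

V = −ln(0.02) / 5.27 = 3.912 / 5.27 = 0.7423 km.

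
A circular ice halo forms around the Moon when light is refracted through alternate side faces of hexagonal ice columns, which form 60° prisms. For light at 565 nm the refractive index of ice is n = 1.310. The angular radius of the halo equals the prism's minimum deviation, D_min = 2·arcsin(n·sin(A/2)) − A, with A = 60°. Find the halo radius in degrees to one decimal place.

21.8°

n·sin(A/2) = 1.310 × sin 30° = 1.310 × 0.5000 = 0.6550.
D_min = 2·arcsin(0.6550) − 60° = 2 × 40.920° − 60° = 21.839°.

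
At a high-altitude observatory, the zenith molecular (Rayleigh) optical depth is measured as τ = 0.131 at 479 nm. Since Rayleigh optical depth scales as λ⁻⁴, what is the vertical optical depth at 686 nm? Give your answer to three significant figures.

τ(686 nm) = τ(479 nm) × (479/686)⁴ = 0.131 × (0.6983)⁴ = 0.131 × 0.2377 = 0.0311.

0.0311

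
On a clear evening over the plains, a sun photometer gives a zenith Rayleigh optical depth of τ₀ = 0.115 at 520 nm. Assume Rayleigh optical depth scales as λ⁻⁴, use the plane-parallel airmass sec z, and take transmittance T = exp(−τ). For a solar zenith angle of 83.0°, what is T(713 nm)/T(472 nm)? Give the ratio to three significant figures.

3.07

Airmass: sec 83.0° = 8.2055.
τ(713 nm) = 0.115 × (520/713)⁴ × 8.2055 = 0.115 × 0.2829 × 8.2055 = 0.2670.
τ(472 nm) = 0.115 × (520/472)⁴ × 8.2055 = 0.115 × 1.4731 × 8.2055 = 1.3901.
T(713)/T(472) = exp(τ_B − τ_A) = exp(1.1231) = 3.0745.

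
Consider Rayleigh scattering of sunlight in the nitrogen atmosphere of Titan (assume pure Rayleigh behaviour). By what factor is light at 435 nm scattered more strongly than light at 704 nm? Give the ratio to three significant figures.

Rayleigh scattering ∝ λ⁻⁴, so the ratio of coefficients is the inverse fourth power of the wavelength ratio.
σ(435)/σ(704) = (704/435)⁴ = (1.6184)⁴ = 6.86.

6.86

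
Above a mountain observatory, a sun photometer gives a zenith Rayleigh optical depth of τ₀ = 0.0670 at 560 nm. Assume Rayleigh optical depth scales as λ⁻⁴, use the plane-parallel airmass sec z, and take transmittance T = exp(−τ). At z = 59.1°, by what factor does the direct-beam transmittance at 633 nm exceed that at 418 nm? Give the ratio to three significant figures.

Airmass: sec 59.1° = 1.9473.
τ(633 nm) = 0.0670 × (560/633)⁴ × 1.9473 = 0.0670 × 0.6125 × 1.9473 = 0.0799.
τ(418 nm) = 0.0670 × (560/418)⁴ × 1.9473 = 0.0670 × 3.2214 × 1.9473 = 0.4203.
T(633)/T(418) = exp(τ_B − τ_A) = exp(0.3404) = 1.4055.

1.41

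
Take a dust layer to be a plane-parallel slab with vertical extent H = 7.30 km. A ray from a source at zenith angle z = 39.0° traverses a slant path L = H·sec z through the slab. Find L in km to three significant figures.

sec z = 1/cos 39.0° = 1.2868.
L = 7.30 × 1.2868 = 9.393 km.

9.39 km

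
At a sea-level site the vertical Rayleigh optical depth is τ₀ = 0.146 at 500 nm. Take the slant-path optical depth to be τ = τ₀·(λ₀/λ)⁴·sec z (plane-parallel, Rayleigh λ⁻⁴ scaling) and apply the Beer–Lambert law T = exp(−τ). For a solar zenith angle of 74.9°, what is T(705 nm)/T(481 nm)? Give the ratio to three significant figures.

Airmass: sec 74.9° = 3.8387.
τ(705 nm) = 0.146 × (500/705)⁴ × 3.8387 = 0.146 × 0.2530 × 3.8387 = 0.1418.
τ(481 nm) = 0.146 × (500/481)⁴ × 3.8387 = 0.146 × 1.1676 × 3.8387 = 0.6544.
T(705)/T(481) = exp(τ_B − τ_A) = exp(0.5126) = 1.6696.

1.67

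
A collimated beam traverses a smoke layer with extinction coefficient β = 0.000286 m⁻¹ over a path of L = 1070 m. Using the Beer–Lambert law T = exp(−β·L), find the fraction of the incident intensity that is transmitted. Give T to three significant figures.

0.736

τ = β·L = 0.000286 × 1070 = 0.3060.
T = exp(−0.3060) = 0.7364.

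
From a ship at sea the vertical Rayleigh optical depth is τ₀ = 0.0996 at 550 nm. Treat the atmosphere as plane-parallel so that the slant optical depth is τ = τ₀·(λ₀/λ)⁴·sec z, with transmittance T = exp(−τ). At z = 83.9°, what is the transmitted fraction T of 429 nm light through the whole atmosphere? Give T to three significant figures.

0.0795

sec 83.9° = 9.4105.
τ = 0.0996 × (550/429)⁴ × 9.4105 = 0.0996 × 2.7016 × 9.4105 = 2.5322.
T = exp(−2.5322) = 0.0795.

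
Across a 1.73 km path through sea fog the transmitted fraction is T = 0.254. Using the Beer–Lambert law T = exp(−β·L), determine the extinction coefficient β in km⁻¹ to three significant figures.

Beer–Lambert: T = exp(−βL) ⇒ β = −ln(T)/L = −ln(0.254)/1.73 = 1.3704/1.73 = 0.7922 km⁻¹.

0.792 km⁻¹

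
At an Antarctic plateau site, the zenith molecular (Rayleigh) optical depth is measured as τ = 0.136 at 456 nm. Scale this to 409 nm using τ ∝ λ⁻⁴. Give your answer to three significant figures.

0.210

τ(409 nm) = τ(456 nm) × (456/409)⁴ = 0.136 × (1.1149)⁴ = 0.136 × 1.5451 = 0.2101.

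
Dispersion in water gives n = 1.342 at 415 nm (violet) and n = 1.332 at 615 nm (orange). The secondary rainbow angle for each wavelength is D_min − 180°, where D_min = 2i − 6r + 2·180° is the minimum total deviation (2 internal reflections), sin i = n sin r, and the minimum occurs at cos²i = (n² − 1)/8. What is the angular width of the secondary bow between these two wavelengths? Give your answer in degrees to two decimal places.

2.59°

At 415 nm (n = 1.342): cos²i = 0.10012 → i = 71.554°, r = 44.981°, D_min = 233.222°, rainbow angle = 53.222°.
At 615 nm (n = 1.332): cos²i = 0.09678 → i = 71.875°, r = 45.520°, D_min = 230.628°, rainbow angle = 50.628°.
Angular width = |53.222° − 50.628°| = 2.594°.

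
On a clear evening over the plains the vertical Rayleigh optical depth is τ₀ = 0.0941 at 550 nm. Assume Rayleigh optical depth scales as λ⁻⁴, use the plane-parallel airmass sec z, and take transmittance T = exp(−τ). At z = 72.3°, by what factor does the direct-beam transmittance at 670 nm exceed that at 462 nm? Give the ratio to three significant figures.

Airmass: sec 72.3° = 3.2891.
τ(670 nm) = 0.0941 × (550/670)⁴ × 3.2891 = 0.0941 × 0.4541 × 3.2891 = 0.1405.
τ(462 nm) = 0.0941 × (550/462)⁴ × 3.2891 = 0.0941 × 2.0086 × 3.2891 = 0.6217.
T(670)/T(462) = exp(τ_B − τ_A) = exp(0.4811) = 1.6179.

1.62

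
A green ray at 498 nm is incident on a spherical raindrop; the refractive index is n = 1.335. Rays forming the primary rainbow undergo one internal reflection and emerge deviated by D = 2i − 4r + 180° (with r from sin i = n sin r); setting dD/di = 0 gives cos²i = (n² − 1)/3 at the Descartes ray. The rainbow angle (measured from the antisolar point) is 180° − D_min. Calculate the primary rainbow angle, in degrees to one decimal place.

41.8°

cos²i = (1.78222 − 1)/3 = 0.26074; i = arccos(0.51063) = 59.294°.
sin r = sin 59.294°/1.335 = 0.64405; r = 40.094°.
D_min = 2·59.294° − 4·40.094° + 180° = 138.212°.
Rainbow angle = 180° − D_min = 41.788°.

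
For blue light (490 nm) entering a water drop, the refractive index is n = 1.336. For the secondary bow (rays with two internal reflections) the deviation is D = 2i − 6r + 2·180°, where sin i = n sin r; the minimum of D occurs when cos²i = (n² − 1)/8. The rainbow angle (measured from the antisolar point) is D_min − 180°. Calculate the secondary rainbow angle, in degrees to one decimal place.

51.7°

cos²i = (1.78490 − 1)/8 = 0.09811; i = arccos(0.31323) = 71.746°.
sin r = sin 71.746°/1.336 = 0.71084; r = 45.303°.
D_min = 2·71.746° − 6·45.303° + 360° = 231.674°.
Rainbow angle = D_min − 180° = 51.674°.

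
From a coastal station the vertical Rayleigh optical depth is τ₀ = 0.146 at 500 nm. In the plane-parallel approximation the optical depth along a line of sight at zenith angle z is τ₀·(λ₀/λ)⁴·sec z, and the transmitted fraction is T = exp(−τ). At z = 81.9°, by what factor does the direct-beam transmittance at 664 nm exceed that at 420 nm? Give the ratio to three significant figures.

5.74

Airmass: sec 81.9° = 7.0972.
τ(664 nm) = 0.146 × (500/664)⁴ × 7.0972 = 0.146 × 0.3215 × 7.0972 = 0.3332.
τ(420 nm) = 0.146 × (500/420)⁴ × 7.0972 = 0.146 × 2.0086 × 7.0972 = 2.0812.
T(664)/T(420) = exp(τ_B − τ_A) = exp(1.7481) = 5.7436.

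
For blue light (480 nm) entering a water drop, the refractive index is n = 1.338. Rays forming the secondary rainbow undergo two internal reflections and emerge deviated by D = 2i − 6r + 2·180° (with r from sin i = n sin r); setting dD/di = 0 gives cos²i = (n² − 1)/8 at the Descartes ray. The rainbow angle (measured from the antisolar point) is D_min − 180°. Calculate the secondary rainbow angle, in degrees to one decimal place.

cos²i = (1.79024 − 1)/8 = 0.09878; i = arccos(0.31429) = 71.682°.
sin r = sin 71.682°/1.338 = 0.70951; r = 45.195°.
D_min = 2·71.682° − 6·45.195° + 360° = 232.193°.
Rainbow angle = D_min − 180° = 52.193°.

52.2°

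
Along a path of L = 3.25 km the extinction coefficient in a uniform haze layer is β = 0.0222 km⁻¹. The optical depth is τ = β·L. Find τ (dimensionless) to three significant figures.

τ = β·L = 0.0222 × 3.25 = 0.0722.

0.0722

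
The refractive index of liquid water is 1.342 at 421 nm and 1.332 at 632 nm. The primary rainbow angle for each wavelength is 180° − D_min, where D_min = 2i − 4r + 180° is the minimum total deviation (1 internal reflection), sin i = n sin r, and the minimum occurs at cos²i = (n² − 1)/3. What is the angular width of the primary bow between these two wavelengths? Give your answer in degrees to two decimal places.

At 421 nm (n = 1.342): cos²i = 0.26699 → i = 58.888°, r = 39.641°, D_min = 139.213°, rainbow angle = 40.787°.
At 632 nm (n = 1.332): cos²i = 0.25807 → i = 59.469°, r = 40.290°, D_min = 137.776°, rainbow angle = 42.224°.
Angular width = |40.787° − 42.224°| = 1.437°.

1.44°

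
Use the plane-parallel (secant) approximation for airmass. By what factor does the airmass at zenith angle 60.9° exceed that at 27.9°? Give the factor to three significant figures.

X(60.9°)/X(27.9°) = sec 60.9° / sec 27.9° = cos 27.9° / cos 60.9° = 0.8838/0.4863 = 1.8172.

1.82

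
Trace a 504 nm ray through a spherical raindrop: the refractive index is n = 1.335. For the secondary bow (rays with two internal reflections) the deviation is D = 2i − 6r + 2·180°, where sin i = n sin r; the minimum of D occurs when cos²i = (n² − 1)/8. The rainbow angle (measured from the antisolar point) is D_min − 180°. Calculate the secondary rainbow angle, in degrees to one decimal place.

51.4°

cos²i = (1.78222 − 1)/8 = 0.09778; i = arccos(0.31269) = 71.778°.
sin r = sin 71.778°/1.335 = 0.71150; r = 45.357°.
D_min = 2·71.778° − 6·45.357° + 360° = 231.414°.
Rainbow angle = D_min − 180° = 51.414°.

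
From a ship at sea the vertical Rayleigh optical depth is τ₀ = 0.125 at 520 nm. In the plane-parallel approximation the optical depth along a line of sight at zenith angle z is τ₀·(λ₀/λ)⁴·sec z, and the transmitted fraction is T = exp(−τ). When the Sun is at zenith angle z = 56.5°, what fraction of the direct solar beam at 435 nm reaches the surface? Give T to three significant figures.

sec 56.5° = 1.8118.
τ = 0.125 × (520/435)⁴ × 1.8118 = 0.125 × 2.0420 × 1.8118 = 0.4625.
T = exp(−0.4625) = 0.6297.

0.630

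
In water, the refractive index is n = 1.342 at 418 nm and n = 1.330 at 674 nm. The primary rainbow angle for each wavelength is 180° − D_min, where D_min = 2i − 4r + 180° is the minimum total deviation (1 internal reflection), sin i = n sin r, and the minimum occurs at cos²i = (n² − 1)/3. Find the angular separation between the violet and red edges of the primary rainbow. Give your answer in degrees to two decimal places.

At 418 nm (n = 1.342): cos²i = 0.26699 → i = 58.888°, r = 39.641°, D_min = 139.213°, rainbow angle = 40.787°.
At 674 nm (n = 1.330): cos²i = 0.25630 → i = 59.585°, r = 40.422°, D_min = 137.484°, rainbow angle = 42.516°.
Angular width = |40.787° − 42.516°| = 1.729°.

1.73°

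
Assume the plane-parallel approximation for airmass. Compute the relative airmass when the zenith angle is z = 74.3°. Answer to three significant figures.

3.70

X = sec z = 1/cos 74.3° = 1/0.2706 = 3.6955.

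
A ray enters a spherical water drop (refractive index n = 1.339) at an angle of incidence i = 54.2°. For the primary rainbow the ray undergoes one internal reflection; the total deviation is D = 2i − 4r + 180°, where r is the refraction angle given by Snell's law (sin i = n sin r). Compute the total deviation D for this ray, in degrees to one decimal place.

139.3°

sin r = sin 54.2° / 1.339 = 0.8111/1.339 = 0.6057; r = 37.28°.
D = 2·54.2° − 4·37.28° + 180° = 108.40° − 149.12° + 180° = 139.28°.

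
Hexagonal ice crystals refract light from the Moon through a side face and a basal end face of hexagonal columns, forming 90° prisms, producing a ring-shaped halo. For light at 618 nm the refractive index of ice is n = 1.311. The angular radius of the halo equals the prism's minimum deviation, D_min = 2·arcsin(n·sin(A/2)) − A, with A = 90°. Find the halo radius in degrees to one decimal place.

n·sin(A/2) = 1.311 × sin 45° = 1.311 × 0.7071 = 0.9270.
D_min = 2·arcsin(0.9270) − 90° = 2 × 67.974° − 90° = 45.949°.

45.9°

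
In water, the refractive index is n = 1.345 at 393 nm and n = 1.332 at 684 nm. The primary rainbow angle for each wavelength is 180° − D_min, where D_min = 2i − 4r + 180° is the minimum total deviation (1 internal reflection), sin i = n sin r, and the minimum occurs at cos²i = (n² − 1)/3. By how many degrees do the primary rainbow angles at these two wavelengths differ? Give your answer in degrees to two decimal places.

At 393 nm (n = 1.345): cos²i = 0.26967 → i = 58.715°, r = 39.448°, D_min = 139.635°, rainbow angle = 40.365°.
At 684 nm (n = 1.332): cos²i = 0.25807 → i = 59.469°, r = 40.290°, D_min = 137.776°, rainbow angle = 42.224°.
Angular width = |40.365° − 42.224°| = 1.859°.

1.86°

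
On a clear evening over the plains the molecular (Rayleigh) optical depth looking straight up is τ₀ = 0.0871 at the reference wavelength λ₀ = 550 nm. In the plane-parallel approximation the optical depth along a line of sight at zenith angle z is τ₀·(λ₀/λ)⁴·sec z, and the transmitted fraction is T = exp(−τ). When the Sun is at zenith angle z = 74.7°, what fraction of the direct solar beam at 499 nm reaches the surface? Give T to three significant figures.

sec 74.7° = 3.7897.
τ = 0.0871 × (550/499)⁴ × 3.7897 = 0.0871 × 1.4759 × 3.7897 = 0.4872.
T = exp(−0.4872) = 0.6144.

0.614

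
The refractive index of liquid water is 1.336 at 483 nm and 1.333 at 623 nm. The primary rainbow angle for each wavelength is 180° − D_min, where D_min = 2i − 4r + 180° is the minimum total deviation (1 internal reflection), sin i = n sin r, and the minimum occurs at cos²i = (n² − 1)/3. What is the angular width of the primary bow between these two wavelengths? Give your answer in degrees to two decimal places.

At 483 nm (n = 1.336): cos²i = 0.26163 → i = 59.236°, r = 40.029°, D_min = 138.356°, rainbow angle = 41.644°.
At 623 nm (n = 1.333): cos²i = 0.25896 → i = 59.410°, r = 40.225°, D_min = 137.922°, rainbow angle = 42.078°.
Angular width = |41.644° − 42.078°| = 0.434°.

0.43°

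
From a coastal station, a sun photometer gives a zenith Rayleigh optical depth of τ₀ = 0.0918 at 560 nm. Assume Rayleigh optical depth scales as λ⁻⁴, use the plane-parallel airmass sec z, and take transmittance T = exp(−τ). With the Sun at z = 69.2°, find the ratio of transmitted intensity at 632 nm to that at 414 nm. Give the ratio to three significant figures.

2.03

Airmass: sec 69.2° = 2.8161.
τ(632 nm) = 0.0918 × (560/632)⁴ × 2.8161 = 0.0918 × 0.6164 × 2.8161 = 0.1594.
τ(414 nm) = 0.0918 × (560/414)⁴ × 2.8161 = 0.0918 × 3.3477 × 2.8161 = 0.8654.
T(632)/T(414) = exp(τ_B − τ_A) = exp(0.7061) = 2.0260.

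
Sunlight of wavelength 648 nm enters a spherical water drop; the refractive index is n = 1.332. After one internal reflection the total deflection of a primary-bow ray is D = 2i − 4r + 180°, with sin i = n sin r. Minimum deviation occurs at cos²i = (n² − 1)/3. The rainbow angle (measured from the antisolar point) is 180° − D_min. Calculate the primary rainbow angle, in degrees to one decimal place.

42.2°

cos²i = (1.77422 − 1)/3 = 0.25807; i = arccos(0.50801) = 59.469°.
sin r = sin 59.469°/1.332 = 0.64666; r = 40.290°.
D_min = 2·59.469° − 4·40.290° + 180° = 137.776°.
Rainbow angle = 180° − D_min = 42.224°.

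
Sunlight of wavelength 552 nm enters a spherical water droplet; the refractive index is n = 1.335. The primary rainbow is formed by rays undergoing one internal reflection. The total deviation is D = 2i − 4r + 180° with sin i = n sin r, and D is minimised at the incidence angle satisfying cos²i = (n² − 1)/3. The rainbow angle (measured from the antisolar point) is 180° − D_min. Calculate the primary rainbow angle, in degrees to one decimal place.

41.8°

cos²i = (1.78222 − 1)/3 = 0.26074; i = arccos(0.51063) = 59.294°.
sin r = sin 59.294°/1.335 = 0.64405; r = 40.094°.
D_min = 2·59.294° − 4·40.094° + 180° = 138.212°.
Rainbow angle = 180° − D_min = 41.788°.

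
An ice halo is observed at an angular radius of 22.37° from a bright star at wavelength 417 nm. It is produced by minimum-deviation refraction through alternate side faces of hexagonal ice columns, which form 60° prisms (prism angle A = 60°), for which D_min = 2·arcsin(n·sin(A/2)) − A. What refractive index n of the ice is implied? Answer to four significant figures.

Rearranging: n = sin((D_min + A)/2) / sin(A/2).
(D_min + A)/2 = (22.37° + 60°)/2 = 41.185°.
n = sin 41.185° / sin 30° = 0.6585 / 0.5000 = 1.3170.

1.317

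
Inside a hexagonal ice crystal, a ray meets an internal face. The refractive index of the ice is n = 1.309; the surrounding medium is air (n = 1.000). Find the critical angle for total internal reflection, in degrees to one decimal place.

sin θ_c = n_air / n = 1.000 / 1.309 = 0.7639.
θ_c = arcsin(0.7639) = 49.81°.

49.8°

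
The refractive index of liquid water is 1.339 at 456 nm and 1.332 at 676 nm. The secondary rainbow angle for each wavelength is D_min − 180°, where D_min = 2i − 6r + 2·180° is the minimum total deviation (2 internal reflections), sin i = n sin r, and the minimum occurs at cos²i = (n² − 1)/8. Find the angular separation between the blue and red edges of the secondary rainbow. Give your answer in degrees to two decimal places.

At 456 nm (n = 1.339): cos²i = 0.09912 → i = 71.650°, r = 45.141°, D_min = 232.451°, rainbow angle = 52.451°.
At 676 nm (n = 1.332): cos²i = 0.09678 → i = 71.875°, r = 45.520°, D_min = 230.628°, rainbow angle = 50.628°.
Angular width = |52.451° − 50.628°| = 1.823°.

1.82°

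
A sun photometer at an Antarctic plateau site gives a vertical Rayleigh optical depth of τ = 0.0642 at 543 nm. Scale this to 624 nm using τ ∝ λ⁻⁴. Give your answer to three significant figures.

0.0368

τ(624 nm) = τ(543 nm) × (543/624)⁴ = 0.0642 × (0.8702)⁴ = 0.0642 × 0.5734 = 0.0368.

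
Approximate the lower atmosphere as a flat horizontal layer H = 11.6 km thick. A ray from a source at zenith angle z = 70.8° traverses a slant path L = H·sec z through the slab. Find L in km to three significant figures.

sec z = 1/cos 70.8° = 3.0407.
L = 11.6 × 3.0407 = 35.273 km.

35.3 km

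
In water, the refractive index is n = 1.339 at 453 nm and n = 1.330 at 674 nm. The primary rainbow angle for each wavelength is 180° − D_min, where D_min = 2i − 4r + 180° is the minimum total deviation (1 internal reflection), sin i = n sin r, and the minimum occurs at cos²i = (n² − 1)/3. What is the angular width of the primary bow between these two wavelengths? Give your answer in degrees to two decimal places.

1.30°

At 453 nm (n = 1.339): cos²i = 0.26431 → i = 59.062°, r = 39.834°, D_min = 138.786°, rainbow angle = 41.214°.
At 674 nm (n = 1.330): cos²i = 0.25630 → i = 59.585°, r = 40.422°, D_min = 137.484°, rainbow angle = 42.516°.
Angular width = |41.214° − 42.516°| = 1.303°.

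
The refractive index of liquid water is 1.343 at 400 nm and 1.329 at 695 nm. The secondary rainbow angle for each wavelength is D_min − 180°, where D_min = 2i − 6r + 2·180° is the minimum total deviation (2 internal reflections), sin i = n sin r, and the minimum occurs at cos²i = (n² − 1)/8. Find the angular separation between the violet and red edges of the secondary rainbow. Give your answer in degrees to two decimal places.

At 400 nm (n = 1.343): cos²i = 0.10046 → i = 71.522°, r = 44.928°, D_min = 233.478°, rainbow angle = 53.478°.
At 695 nm (n = 1.329): cos²i = 0.09578 → i = 71.972°, r = 45.685°, D_min = 229.837°, rainbow angle = 49.837°.
Angular width = |53.478° − 49.837°| = 3.641°.

3.64°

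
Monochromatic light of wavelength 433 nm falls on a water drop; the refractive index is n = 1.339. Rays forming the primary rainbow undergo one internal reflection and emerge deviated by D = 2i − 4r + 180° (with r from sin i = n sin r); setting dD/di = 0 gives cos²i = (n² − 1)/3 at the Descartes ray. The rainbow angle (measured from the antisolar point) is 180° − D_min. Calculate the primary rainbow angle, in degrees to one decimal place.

cos²i = (1.79292 − 1)/3 = 0.26431; i = arccos(0.51411) = 59.062°.
sin r = sin 59.062°/1.339 = 0.64057; r = 39.834°.
D_min = 2·59.062° − 4·39.834° + 180° = 138.786°.
Rainbow angle = 180° − D_min = 41.214°.

41.2°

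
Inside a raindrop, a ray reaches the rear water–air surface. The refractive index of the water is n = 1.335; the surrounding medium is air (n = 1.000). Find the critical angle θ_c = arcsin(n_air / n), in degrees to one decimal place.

48.5°

sin θ_c = n_air / n = 1.000 / 1.335 = 0.7491.
θ_c = arcsin(0.7491) = 48.51°.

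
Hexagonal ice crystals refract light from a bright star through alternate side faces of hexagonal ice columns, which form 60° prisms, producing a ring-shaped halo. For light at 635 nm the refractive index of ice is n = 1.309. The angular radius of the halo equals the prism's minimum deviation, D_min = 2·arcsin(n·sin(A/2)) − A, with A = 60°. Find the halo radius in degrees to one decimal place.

21.8°

n·sin(A/2) = 1.309 × sin 30° = 1.309 × 0.5000 = 0.6545.
D_min = 2·arcsin(0.6545) − 60° = 2 × 40.882° − 60° = 21.763°.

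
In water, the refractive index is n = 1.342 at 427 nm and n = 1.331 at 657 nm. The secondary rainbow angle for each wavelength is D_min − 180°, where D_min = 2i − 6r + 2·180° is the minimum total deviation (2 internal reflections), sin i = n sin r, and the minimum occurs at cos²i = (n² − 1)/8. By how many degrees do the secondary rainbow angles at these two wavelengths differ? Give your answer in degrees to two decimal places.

At 427 nm (n = 1.342): cos²i = 0.10012 → i = 71.554°, r = 44.981°, D_min = 233.222°, rainbow angle = 53.222°.
At 657 nm (n = 1.331): cos²i = 0.09645 → i = 71.907°, r = 45.575°, D_min = 230.365°, rainbow angle = 50.365°.
Angular width = |53.222° − 50.365°| = 2.857°.

2.86°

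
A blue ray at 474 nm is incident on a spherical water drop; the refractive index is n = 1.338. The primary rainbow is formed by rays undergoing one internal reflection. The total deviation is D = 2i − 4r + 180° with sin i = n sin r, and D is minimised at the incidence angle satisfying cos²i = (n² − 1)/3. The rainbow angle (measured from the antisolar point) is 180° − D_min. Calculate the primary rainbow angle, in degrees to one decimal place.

cos²i = (1.79024 − 1)/3 = 0.26341; i = arccos(0.51324) = 59.120°.
sin r = sin 59.120°/1.338 = 0.64144; r = 39.899°.
D_min = 2·59.120° − 4·39.899° + 180° = 138.643°.
Rainbow angle = 180° − D_min = 41.357°.

41.4°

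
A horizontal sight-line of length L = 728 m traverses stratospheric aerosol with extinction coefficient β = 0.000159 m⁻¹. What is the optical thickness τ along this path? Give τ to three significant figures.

0.116

τ = β·L = 0.000159 × 728 = 0.1158.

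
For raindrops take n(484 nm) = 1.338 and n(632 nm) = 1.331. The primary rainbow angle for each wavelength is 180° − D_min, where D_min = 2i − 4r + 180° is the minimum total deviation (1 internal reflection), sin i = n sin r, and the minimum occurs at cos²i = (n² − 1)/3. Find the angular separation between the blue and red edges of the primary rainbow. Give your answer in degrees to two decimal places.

At 484 nm (n = 1.338): cos²i = 0.26341 → i = 59.120°, r = 39.899°, D_min = 138.643°, rainbow angle = 41.357°.
At 632 nm (n = 1.331): cos²i = 0.25719 → i = 59.527°, r = 40.356°, D_min = 137.630°, rainbow angle = 42.370°.
Angular width = |41.357° − 42.370°| = 1.013°.

1.01°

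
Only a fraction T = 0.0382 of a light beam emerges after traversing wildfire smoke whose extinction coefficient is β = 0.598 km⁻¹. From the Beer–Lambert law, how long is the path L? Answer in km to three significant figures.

Beer–Lambert: T = exp(−βL) ⇒ L = −ln(T)/β = −ln(0.0382)/0.598 = 3.2649/0.598 = 5.46 km.

5.46 km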